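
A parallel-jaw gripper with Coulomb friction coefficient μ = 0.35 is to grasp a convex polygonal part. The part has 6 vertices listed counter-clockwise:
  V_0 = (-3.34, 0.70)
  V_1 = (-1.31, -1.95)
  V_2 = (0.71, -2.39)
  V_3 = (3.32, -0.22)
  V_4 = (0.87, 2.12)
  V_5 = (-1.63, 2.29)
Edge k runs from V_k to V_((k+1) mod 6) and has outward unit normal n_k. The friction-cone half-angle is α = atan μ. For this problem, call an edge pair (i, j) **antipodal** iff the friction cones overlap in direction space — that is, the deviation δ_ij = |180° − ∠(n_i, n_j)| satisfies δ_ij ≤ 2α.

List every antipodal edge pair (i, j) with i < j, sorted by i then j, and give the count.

α = atan 0.35 = 19.29°;  2α = 38.58°
n_0 = (-0.7938, -0.6081)
n_1 = (-0.2128, -0.9771)
n_2 = (+0.6393, -0.7689)
n_3 = (+0.6907, +0.7232)
n_4 = (+0.0678, +0.9977)
n_5 = (-0.6809, +0.7323)
  (0,1): δ = 139.74°  ·
  (0,2): δ = 87.71°  ·
  (0,3): δ = 8.86°  ✓
  (0,4): δ = 48.66°  ·
  (0,5): δ = 95.46°  ·
  (1,2): δ = 127.97°  ·
  (1,3): δ = 31.40°  ✓
  (1,4): δ = 8.40°  ✓
  (1,5): δ = 55.21°  ·
  (2,3): δ = 83.43°  ·
  (2,4): δ = 43.63°  ·
  (2,5): δ = 3.18°  ✓
  (3,4): δ = 140.21°  ·
  (3,5): δ = 93.40°  ·
  (4,5): δ = 133.19°  ·
antipodal pairs: 4

count = 4; pairs: (0,3), (1,3), (1,4), (2,5)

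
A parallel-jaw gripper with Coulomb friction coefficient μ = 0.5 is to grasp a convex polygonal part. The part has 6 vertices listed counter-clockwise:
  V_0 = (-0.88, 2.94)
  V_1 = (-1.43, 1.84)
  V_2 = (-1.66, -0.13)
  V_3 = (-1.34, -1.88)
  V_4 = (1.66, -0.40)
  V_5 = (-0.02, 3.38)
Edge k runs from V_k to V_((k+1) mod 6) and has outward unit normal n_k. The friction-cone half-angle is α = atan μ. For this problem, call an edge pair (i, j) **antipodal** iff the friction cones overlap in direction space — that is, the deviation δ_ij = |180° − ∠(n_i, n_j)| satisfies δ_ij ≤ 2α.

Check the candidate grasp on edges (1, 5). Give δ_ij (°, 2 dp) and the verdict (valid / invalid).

α = atan 0.5 = 26.57°;  2α = 53.13°
edge 1: e_1 = (-0.23, -1.97);  n_1 = (-0.9933, +0.1160)
edge 5: e_5 = (-0.86, -0.44);  n_5 = (-0.4555, +0.8902)
∠(n_1, n_5) = 56.25°
δ = |180° − 56.25°| = 123.75°
123.75° > 2α = 53.13°  →  invalid

δ = 123.75°, invalid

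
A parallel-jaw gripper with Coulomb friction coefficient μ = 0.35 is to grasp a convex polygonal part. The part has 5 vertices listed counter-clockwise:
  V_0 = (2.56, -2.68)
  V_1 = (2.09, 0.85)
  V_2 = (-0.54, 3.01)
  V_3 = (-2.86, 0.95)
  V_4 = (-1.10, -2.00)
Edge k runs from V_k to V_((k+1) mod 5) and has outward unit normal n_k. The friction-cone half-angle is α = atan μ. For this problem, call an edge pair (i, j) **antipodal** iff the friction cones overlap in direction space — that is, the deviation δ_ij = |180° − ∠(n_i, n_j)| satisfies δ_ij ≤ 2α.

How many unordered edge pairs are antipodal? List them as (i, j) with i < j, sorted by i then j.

α = atan 0.35 = 19.29°;  2α = 38.58°
n_0 = (+0.9913, +0.1320)
n_1 = (+0.6347, +0.7728)
n_2 = (-0.6640, +0.7478)
n_3 = (-0.8588, -0.5124)
n_4 = (-0.1827, -0.9832)
  (0,1): δ = 136.98°  ·
  (0,2): δ = 55.98°  ·
  (0,3): δ = 23.24°  ✓
  (0,4): δ = 71.89°  ·
  (1,2): δ = 99.00°  ·
  (1,3): δ = 19.78°  ✓
  (1,4): δ = 28.87°  ✓
  (2,3): δ = 100.78°  ·
  (2,4): δ = 52.13°  ·
  (3,4): δ = 131.35°  ·
antipodal pairs: 3

count = 3; pairs: (0,3), (1,3), (1,4)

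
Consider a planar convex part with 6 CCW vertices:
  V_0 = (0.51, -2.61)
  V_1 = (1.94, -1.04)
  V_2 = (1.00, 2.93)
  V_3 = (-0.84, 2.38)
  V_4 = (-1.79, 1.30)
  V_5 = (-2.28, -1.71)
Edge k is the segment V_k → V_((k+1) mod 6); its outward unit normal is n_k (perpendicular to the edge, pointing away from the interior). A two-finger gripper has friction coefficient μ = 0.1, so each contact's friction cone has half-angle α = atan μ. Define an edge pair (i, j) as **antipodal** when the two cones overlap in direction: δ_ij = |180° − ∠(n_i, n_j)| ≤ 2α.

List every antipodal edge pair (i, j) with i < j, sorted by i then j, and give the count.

count = 1; pairs: (0,3)

α = atan 0.1 = 5.71°;  2α = 11.42°
n_0 = (+0.7393, -0.6734)
n_1 = (+0.9731, +0.2304)
n_2 = (-0.2864, +0.9581)
n_3 = (-0.7509, +0.6605)
n_4 = (-0.9870, +0.1607)
n_5 = (-0.3070, -0.9517)
  (0,1): δ = 124.35°  ·
  (0,2): δ = 31.03°  ·
  (0,3): δ = 0.99°  ✓
  (0,4): δ = 33.08°  ·
  (0,5): δ = 114.45°  ·
  (1,2): δ = 86.68°  ·
  (1,3): δ = 54.66°  ·
  (1,4): δ = 22.57°  ·
  (1,5): δ = 58.80°  ·
  (2,3): δ = 147.98°  ·
  (2,4): δ = 115.89°  ·
  (2,5): δ = 34.52°  ·
  (3,4): δ = 147.91°  ·
  (3,5): δ = 66.54°  ·
  (4,5): δ = 98.63°  ·
antipodal pairs: 1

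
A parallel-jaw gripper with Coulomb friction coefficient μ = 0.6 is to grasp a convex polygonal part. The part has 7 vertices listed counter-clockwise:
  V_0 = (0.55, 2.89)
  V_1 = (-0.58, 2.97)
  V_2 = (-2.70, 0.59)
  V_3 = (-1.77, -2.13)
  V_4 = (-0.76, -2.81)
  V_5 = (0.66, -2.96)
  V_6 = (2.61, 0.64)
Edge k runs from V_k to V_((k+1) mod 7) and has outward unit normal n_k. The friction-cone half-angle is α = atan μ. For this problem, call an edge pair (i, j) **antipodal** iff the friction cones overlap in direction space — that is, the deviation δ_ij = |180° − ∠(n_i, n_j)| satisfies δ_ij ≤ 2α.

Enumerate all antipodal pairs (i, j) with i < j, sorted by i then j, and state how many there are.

count = 8; pairs: (0,3), (0,4), (1,4), (1,5), (2,5), (2,6), (3,6), (4,6)

α = atan 0.6 = 30.96°;  2α = 61.93°
n_0 = (+0.0706, +0.9975)
n_1 = (-0.7467, +0.6651)
n_2 = (-0.9462, -0.3235)
n_3 = (-0.5585, -0.8295)
n_4 = (-0.1050, -0.9945)
n_5 = (+0.8793, -0.4763)
n_6 = (+0.7376, +0.6753)
  (0,1): δ = 127.64°  ·
  (0,2): δ = 67.07°  ·
  (0,3): δ = 29.90°  ✓
  (0,4): δ = 1.98°  ✓
  (0,5): δ = 65.61°  ·
  (0,6): δ = 136.53°  ·
  (1,2): δ = 119.43°  ·
  (1,3): δ = 82.26°  ·
  (1,4): δ = 54.34°  ✓
  (1,5): δ = 13.25°  ✓
  (1,6): δ = 84.17°  ·
  (2,3): δ = 142.83°  ·
  (2,4): δ = 114.91°  ·
  (2,5): δ = 47.32°  ✓
  (2,6): δ = 23.60°  ✓
  (3,4): δ = 152.08°  ·
  (3,5): δ = 84.49°  ·
  (3,6): δ = 13.57°  ✓
  (4,5): δ = 112.41°  ·
  (4,6): δ = 41.49°  ✓
  (5,6): δ = 109.08°  ·
antipodal pairs: 8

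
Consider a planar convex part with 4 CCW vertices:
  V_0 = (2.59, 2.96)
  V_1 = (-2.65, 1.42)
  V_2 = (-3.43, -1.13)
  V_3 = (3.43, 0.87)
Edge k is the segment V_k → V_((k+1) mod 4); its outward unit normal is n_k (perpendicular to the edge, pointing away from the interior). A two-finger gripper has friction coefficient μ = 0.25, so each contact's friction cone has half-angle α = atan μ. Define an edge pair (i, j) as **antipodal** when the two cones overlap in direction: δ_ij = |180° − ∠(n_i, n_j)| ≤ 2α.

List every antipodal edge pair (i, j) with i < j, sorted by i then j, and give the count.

count = 1; pairs: (0,2)

α = atan 0.25 = 14.04°;  2α = 28.07°
n_0 = (-0.2820, +0.9594)
n_1 = (-0.9563, +0.2925)
n_2 = (+0.2799, -0.9600)
n_3 = (+0.9279, +0.3729)
  (0,1): δ = 123.39°  ·
  (0,2): δ = 0.12°  ✓
  (0,3): δ = 95.52°  ·
  (1,2): δ = 56.74°  ·
  (1,3): δ = 38.90°  ·
  (2,3): δ = 84.36°  ·
antipodal pairs: 1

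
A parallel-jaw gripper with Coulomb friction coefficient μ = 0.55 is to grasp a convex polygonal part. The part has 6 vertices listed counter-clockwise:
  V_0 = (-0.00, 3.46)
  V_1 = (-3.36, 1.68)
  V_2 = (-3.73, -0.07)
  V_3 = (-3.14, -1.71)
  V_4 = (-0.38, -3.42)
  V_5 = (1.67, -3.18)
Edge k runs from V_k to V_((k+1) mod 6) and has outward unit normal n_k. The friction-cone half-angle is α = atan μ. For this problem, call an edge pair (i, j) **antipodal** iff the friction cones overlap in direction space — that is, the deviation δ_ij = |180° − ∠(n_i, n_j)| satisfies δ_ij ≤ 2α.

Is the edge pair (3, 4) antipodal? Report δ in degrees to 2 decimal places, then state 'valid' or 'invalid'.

α = atan 0.55 = 28.81°;  2α = 57.62°
edge 3: e_3 = (+2.76, -1.71);  n_3 = (-0.5267, -0.8501)
edge 4: e_4 = (+2.05, +0.24);  n_4 = (+0.1163, -0.9932)
∠(n_3, n_4) = 38.46°
δ = |180° − 38.46°| = 141.54°
141.54° > 2α = 57.62°  →  invalid

δ = 141.54°, invalid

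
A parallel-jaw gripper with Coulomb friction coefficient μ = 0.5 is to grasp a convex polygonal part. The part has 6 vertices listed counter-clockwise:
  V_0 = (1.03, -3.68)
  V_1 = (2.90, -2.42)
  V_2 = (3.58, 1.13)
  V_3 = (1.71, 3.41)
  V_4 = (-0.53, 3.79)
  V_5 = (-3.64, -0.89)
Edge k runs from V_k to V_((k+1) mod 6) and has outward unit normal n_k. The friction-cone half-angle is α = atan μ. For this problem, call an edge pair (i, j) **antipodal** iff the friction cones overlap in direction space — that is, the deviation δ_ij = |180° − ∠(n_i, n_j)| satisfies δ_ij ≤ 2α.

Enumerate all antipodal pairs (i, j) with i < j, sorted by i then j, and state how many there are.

count = 5; pairs: (0,3), (0,4), (1,4), (2,5), (3,5)

α = atan 0.5 = 26.57°;  2α = 53.13°
n_0 = (+0.5588, -0.8293)
n_1 = (+0.9821, -0.1881)
n_2 = (+0.7732, +0.6342)
n_3 = (+0.1673, +0.9859)
n_4 = (-0.8329, +0.5535)
n_5 = (-0.5129, -0.8585)
  (0,1): δ = 134.82°  ·
  (0,2): δ = 84.61°  ·
  (0,3): δ = 43.60°  ✓
  (0,4): δ = 22.42°  ✓
  (0,5): δ = 115.17°  ·
  (1,2): δ = 129.80°  ·
  (1,3): δ = 88.78°  ·
  (1,4): δ = 22.76°  ✓
  (1,5): δ = 69.99°  ·
  (2,3): δ = 138.99°  ·
  (2,4): δ = 72.96°  ·
  (2,5): δ = 19.79°  ✓
  (3,4): δ = 113.98°  ·
  (3,5): δ = 21.23°  ✓
  (4,5): δ = 87.25°  ·
antipodal pairs: 5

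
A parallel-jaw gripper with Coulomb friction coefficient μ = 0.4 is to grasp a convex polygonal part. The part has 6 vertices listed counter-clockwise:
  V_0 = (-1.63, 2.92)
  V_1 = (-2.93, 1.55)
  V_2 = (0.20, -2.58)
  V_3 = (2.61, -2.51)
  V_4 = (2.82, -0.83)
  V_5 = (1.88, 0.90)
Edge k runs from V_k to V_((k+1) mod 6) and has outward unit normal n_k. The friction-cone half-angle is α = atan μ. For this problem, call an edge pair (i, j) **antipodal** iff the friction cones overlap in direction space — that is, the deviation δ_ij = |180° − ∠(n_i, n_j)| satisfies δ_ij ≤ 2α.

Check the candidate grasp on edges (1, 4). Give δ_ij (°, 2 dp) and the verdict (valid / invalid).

δ = 8.64°, valid

α = atan 0.4 = 21.80°;  2α = 43.60°
edge 1: e_1 = (+3.13, -4.13);  n_1 = (-0.7970, -0.6040)
edge 4: e_4 = (-0.94, +1.73);  n_4 = (+0.8787, +0.4774)
∠(n_1, n_4) = 171.36°
δ = |180° − 171.36°| = 8.64°
8.64° ≤ 2α = 43.60°  →  valid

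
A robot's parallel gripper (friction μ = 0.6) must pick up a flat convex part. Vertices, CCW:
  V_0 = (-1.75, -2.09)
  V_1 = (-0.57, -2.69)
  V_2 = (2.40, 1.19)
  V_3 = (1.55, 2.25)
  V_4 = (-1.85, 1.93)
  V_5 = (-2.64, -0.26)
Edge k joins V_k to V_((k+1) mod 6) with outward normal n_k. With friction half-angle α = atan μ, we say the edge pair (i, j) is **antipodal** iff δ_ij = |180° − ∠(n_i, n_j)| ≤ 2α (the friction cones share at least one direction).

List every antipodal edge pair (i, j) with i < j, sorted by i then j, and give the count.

count = 6; pairs: (0,2), (0,3), (1,3), (1,4), (2,4), (2,5)

α = atan 0.6 = 30.96°;  2α = 61.93°
n_0 = (-0.4532, -0.8914)
n_1 = (+0.7941, -0.6078)
n_2 = (+0.7802, +0.6256)
n_3 = (-0.0937, +0.9956)
n_4 = (-0.9407, +0.3393)
n_5 = (-0.8993, -0.4374)
  (0,1): δ = 100.48°  ·
  (0,2): δ = 24.32°  ✓
  (0,3): δ = 32.33°  ✓
  (0,4): δ = 97.12°  ·
  (0,5): δ = 142.89°  ·
  (1,2): δ = 103.84°  ·
  (1,3): δ = 47.19°  ✓
  (1,4): δ = 17.60°  ✓
  (1,5): δ = 63.37°  ·
  (2,3): δ = 123.35°  ·
  (2,4): δ = 58.56°  ✓
  (2,5): δ = 12.79°  ✓
  (3,4): δ = 115.21°  ·
  (3,5): δ = 69.44°  ·
  (4,5): δ = 134.23°  ·
antipodal pairs: 6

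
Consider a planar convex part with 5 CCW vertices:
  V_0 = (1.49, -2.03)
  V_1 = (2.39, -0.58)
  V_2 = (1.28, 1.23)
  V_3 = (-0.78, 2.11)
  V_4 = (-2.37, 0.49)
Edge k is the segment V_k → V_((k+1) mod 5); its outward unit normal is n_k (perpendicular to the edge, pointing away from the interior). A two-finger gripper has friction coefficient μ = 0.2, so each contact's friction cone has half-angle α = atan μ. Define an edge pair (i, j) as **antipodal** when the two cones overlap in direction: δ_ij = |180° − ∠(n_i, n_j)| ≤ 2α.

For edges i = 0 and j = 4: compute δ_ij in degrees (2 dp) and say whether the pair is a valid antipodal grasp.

α = atan 0.2 = 11.31°;  2α = 22.62°
edge 0: e_0 = (+0.90, +1.45);  n_0 = (+0.8496, -0.5274)
edge 4: e_4 = (+3.86, -2.52);  n_4 = (-0.5467, -0.8374)
∠(n_0, n_4) = 91.31°
δ = |180° − 91.31°| = 88.69°
88.69° > 2α = 22.62°  →  invalid

δ = 88.69°, invalid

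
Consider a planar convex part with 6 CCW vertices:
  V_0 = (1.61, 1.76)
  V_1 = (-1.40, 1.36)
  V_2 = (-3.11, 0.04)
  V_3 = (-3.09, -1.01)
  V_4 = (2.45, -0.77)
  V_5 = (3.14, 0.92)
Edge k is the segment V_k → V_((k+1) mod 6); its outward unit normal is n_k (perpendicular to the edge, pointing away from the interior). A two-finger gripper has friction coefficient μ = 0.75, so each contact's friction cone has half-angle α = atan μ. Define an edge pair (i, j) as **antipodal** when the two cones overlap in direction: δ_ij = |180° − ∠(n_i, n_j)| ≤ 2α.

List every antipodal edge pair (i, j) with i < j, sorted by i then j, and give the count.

α = atan 0.75 = 36.87°;  2α = 73.74°
n_0 = (-0.1317, +0.9913)
n_1 = (-0.6111, +0.7916)
n_2 = (-0.9998, -0.0190)
n_3 = (+0.0433, -0.9991)
n_4 = (+0.9258, -0.3780)
n_5 = (+0.4813, +0.8766)
  (0,1): δ = 149.90°  ·
  (0,2): δ = 96.48°  ·
  (0,3): δ = 5.09°  ✓
  (0,4): δ = 60.22°  ✓
  (0,5): δ = 143.66°  ·
  (1,2): δ = 126.57°  ·
  (1,3): δ = 35.19°  ✓
  (1,4): δ = 30.12°  ✓
  (1,5): δ = 113.57°  ·
  (2,3): δ = 88.61°  ·
  (2,4): δ = 23.30°  ✓
  (2,5): δ = 60.14°  ✓
  (3,4): δ = 114.69°  ·
  (3,5): δ = 31.25°  ✓
  (4,5): δ = 96.56°  ·
antipodal pairs: 7

count = 7; pairs: (0,3), (0,4), (1,3), (1,4), (2,4), (2,5), (3,5)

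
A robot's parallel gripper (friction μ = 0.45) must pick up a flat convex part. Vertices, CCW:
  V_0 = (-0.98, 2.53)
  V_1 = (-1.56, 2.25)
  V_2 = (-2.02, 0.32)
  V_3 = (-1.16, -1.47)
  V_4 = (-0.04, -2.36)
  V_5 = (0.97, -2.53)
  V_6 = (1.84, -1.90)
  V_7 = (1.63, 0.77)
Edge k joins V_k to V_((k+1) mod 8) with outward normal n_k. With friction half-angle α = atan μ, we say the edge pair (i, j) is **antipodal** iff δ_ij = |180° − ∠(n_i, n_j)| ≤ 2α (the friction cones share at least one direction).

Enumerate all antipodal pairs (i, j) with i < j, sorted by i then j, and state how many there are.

count = 9; pairs: (0,4), (0,5), (1,5), (1,6), (2,6), (2,7), (3,6), (3,7), (4,7)

α = atan 0.45 = 24.23°;  2α = 48.46°
n_0 = (-0.4347, +0.9006)
n_1 = (-0.9728, +0.2318)
n_2 = (-0.9014, -0.4331)
n_3 = (-0.6221, -0.7829)
n_4 = (-0.1660, -0.9861)
n_5 = (+0.5865, -0.8099)
n_6 = (+0.9969, +0.0784)
n_7 = (+0.5591, +0.8291)
  (0,1): δ = 129.18°  ·
  (0,2): δ = 90.11°  ·
  (0,3): δ = 64.24°  ·
  (0,4): δ = 35.32°  ✓
  (0,5): δ = 10.14°  ✓
  (0,6): δ = 68.73°  ·
  (0,7): δ = 120.24°  ·
  (1,2): δ = 140.93°  ·
  (1,3): δ = 115.07°  ·
  (1,4): δ = 86.15°  ·
  (1,5): δ = 40.68°  ✓
  (1,6): δ = 17.90°  ✓
  (1,7): δ = 69.41°  ·
  (2,3): δ = 154.13°  ·
  (2,4): δ = 125.22°  ·
  (2,5): δ = 79.75°  ·
  (2,6): δ = 21.16°  ✓
  (2,7): δ = 30.35°  ✓
  (3,4): δ = 151.08°  ·
  (3,5): δ = 105.62°  ·
  (3,6): δ = 47.03°  ✓
  (3,7): δ = 4.48°  ✓
  (4,5): δ = 134.54°  ·
  (4,6): δ = 75.95°  ·
  (4,7): δ = 24.44°  ✓
  (5,6): δ = 121.41°  ·
  (5,7): δ = 69.90°  ·
  (6,7): δ = 128.49°  ·
antipodal pairs: 9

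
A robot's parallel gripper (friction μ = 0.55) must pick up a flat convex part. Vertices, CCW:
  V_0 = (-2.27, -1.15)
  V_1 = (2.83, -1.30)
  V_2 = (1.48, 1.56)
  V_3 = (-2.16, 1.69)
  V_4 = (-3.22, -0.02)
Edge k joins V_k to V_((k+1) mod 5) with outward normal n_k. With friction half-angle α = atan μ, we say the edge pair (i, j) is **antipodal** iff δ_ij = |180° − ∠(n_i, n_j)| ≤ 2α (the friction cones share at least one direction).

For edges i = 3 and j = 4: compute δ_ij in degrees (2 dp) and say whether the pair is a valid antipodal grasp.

α = atan 0.55 = 28.81°;  2α = 57.62°
edge 3: e_3 = (-1.06, -1.71);  n_3 = (-0.8499, +0.5269)
edge 4: e_4 = (+0.95, -1.13);  n_4 = (-0.7654, -0.6435)
∠(n_3, n_4) = 71.85°
δ = |180° − 71.85°| = 108.15°
108.15° > 2α = 57.62°  →  invalid

δ = 108.15°, invalid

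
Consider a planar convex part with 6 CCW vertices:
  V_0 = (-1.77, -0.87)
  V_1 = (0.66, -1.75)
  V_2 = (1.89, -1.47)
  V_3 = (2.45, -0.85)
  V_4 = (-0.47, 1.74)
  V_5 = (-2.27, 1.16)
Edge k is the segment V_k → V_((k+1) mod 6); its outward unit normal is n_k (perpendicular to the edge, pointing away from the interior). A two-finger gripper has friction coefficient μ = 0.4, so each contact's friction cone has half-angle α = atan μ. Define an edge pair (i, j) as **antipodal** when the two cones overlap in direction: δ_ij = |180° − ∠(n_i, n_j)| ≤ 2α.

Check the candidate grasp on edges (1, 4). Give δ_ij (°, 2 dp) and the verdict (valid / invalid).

δ = 5.04°, valid

α = atan 0.4 = 21.80°;  2α = 43.60°
edge 1: e_1 = (+1.23, +0.28);  n_1 = (+0.2220, -0.9751)
edge 4: e_4 = (-1.80, -0.58);  n_4 = (-0.3067, +0.9518)
∠(n_1, n_4) = 174.96°
δ = |180° − 174.96°| = 5.04°
5.04° ≤ 2α = 43.60°  →  valid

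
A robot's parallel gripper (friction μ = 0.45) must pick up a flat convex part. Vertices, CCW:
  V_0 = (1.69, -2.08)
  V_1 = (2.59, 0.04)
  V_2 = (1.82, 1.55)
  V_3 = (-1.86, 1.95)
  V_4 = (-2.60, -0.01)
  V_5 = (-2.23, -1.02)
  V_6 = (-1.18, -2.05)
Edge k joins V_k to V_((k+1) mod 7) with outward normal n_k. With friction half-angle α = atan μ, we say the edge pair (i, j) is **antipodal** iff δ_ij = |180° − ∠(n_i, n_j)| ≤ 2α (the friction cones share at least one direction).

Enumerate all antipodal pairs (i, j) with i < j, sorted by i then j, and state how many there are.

α = atan 0.45 = 24.23°;  2α = 48.46°
n_0 = (+0.9205, -0.3908)
n_1 = (+0.8909, +0.4543)
n_2 = (+0.1081, +0.9941)
n_3 = (-0.9355, +0.3532)
n_4 = (-0.9390, -0.3440)
n_5 = (-0.7003, -0.7139)
n_6 = (-0.0105, -0.9999)
  (0,1): δ = 129.98°  ·
  (0,2): δ = 73.20°  ·
  (0,3): δ = 2.32°  ✓
  (0,4): δ = 43.12°  ✓
  (0,5): δ = 68.55°  ·
  (0,6): δ = 112.40°  ·
  (1,2): δ = 123.22°  ·
  (1,3): δ = 47.70°  ✓
  (1,4): δ = 6.90°  ✓
  (1,5): δ = 18.53°  ✓
  (1,6): δ = 62.38°  ·
  (2,3): δ = 104.48°  ·
  (2,4): δ = 63.68°  ·
  (2,5): δ = 38.25°  ✓
  (2,6): δ = 5.60°  ✓
  (3,4): δ = 139.20°  ·
  (3,5): δ = 113.77°  ·
  (3,6): δ = 69.91°  ·
  (4,5): δ = 154.57°  ·
  (4,6): δ = 110.72°  ·
  (5,6): δ = 136.15°  ·
antipodal pairs: 7

count = 7; pairs: (0,3), (0,4), (1,3), (1,4), (1,5), (2,5), (2,6)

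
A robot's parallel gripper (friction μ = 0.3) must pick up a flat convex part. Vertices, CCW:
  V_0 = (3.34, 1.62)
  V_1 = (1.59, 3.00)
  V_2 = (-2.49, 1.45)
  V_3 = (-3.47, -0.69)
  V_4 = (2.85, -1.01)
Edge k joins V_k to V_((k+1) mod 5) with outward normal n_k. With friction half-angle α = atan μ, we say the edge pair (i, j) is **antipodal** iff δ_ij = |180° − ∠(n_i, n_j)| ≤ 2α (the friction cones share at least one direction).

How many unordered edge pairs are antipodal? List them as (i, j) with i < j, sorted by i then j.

α = atan 0.3 = 16.70°;  2α = 33.40°
n_0 = (+0.6192, +0.7852)
n_1 = (-0.3551, +0.9348)
n_2 = (-0.9092, +0.4164)
n_3 = (-0.0506, -0.9987)
n_4 = (+0.9831, -0.1832)
  (0,1): δ = 120.94°  ·
  (0,2): δ = 76.35°  ·
  (0,3): δ = 35.36°  ·
  (0,4): δ = 117.70°  ·
  (1,2): δ = 135.41°  ·
  (1,3): δ = 23.70°  ✓
  (1,4): δ = 58.64°  ·
  (2,3): δ = 68.29°  ·
  (2,4): δ = 14.05°  ✓
  (3,4): δ = 97.66°  ·
antipodal pairs: 2

count = 2; pairs: (1,3), (2,4)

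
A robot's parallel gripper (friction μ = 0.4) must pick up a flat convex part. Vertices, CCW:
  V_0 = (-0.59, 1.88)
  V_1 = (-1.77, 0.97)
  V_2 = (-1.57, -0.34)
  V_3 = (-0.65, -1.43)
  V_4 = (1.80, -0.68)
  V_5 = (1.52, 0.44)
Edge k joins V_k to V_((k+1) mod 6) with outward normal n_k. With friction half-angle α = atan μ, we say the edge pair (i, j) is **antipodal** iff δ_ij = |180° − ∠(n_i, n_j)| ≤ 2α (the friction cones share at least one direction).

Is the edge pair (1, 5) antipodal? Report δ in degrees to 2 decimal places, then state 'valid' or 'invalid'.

δ = 47.01°, invalid

α = atan 0.4 = 21.80°;  2α = 43.60°
edge 1: e_1 = (+0.20, -1.31);  n_1 = (-0.9885, -0.1509)
edge 5: e_5 = (-2.11, +1.44);  n_5 = (+0.5637, +0.8260)
∠(n_1, n_5) = 132.99°
δ = |180° − 132.99°| = 47.01°
47.01° > 2α = 43.60°  →  invalid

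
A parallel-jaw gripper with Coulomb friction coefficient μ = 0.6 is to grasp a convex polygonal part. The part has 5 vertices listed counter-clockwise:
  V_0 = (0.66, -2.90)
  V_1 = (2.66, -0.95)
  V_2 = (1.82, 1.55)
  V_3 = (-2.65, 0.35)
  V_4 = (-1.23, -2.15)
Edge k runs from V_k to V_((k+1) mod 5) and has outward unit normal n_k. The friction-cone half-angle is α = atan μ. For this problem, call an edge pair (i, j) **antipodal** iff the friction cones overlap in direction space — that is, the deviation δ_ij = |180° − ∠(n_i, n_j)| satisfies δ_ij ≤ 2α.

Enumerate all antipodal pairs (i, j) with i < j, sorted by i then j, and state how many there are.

α = atan 0.6 = 30.96°;  2α = 61.93°
n_0 = (+0.6981, -0.7160)
n_1 = (+0.9479, +0.3185)
n_2 = (-0.2593, +0.9658)
n_3 = (-0.8695, -0.4939)
n_4 = (-0.3688, -0.9295)
  (0,1): δ = 115.70°  ·
  (0,2): δ = 29.25°  ✓
  (0,3): δ = 75.32°  ·
  (0,4): δ = 114.08°  ·
  (1,2): δ = 93.55°  ·
  (1,3): δ = 11.02°  ✓
  (1,4): δ = 49.78°  ✓
  (2,3): δ = 75.43°  ·
  (2,4): δ = 36.67°  ✓
  (3,4): δ = 141.24°  ·
antipodal pairs: 4

count = 4; pairs: (0,2), (1,3), (1,4), (2,4)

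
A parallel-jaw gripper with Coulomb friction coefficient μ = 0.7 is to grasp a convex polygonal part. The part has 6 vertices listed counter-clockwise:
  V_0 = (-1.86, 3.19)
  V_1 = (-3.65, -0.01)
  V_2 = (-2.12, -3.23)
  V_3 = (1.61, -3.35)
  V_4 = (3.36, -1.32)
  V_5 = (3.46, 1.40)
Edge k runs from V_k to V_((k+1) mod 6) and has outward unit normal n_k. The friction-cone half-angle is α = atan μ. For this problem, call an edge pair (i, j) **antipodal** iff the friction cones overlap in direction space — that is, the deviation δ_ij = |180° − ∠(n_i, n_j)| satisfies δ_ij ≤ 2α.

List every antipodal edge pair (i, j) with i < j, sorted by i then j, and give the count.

α = atan 0.7 = 34.99°;  2α = 69.98°
n_0 = (-0.8727, +0.4882)
n_1 = (-0.9032, -0.4292)
n_2 = (-0.0322, -0.9995)
n_3 = (+0.7574, -0.6529)
n_4 = (+0.9993, -0.0367)
n_5 = (+0.3189, +0.9478)
  (0,1): δ = 125.36°  ·
  (0,2): δ = 62.62°  ✓
  (0,3): δ = 11.54°  ✓
  (0,4): δ = 27.12°  ✓
  (0,5): δ = 100.63°  ·
  (1,2): δ = 117.26°  ·
  (1,3): δ = 66.18°  ✓
  (1,4): δ = 27.52°  ✓
  (1,5): δ = 45.99°  ✓
  (2,3): δ = 128.92°  ·
  (2,4): δ = 90.26°  ·
  (2,5): δ = 16.75°  ✓
  (3,4): δ = 141.34°  ·
  (3,5): δ = 67.83°  ✓
  (4,5): δ = 106.49°  ·
antipodal pairs: 8

count = 8; pairs: (0,2), (0,3), (0,4), (1,3), (1,4), (1,5), (2,5), (3,5)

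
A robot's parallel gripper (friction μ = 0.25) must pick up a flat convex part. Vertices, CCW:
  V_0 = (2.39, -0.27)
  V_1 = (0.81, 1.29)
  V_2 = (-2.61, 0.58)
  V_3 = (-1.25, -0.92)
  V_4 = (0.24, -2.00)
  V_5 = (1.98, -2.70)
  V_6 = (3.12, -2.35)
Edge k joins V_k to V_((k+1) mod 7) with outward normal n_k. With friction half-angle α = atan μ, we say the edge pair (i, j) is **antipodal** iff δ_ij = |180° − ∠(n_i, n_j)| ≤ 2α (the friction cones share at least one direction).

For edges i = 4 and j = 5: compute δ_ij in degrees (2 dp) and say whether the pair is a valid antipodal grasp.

α = atan 0.25 = 14.04°;  2α = 28.07°
edge 4: e_4 = (+1.74, -0.70);  n_4 = (-0.3732, -0.9277)
edge 5: e_5 = (+1.14, +0.35);  n_5 = (+0.2935, -0.9560)
∠(n_4, n_5) = 38.98°
δ = |180° − 38.98°| = 141.02°
141.02° > 2α = 28.07°  →  invalid

δ = 141.02°, invalid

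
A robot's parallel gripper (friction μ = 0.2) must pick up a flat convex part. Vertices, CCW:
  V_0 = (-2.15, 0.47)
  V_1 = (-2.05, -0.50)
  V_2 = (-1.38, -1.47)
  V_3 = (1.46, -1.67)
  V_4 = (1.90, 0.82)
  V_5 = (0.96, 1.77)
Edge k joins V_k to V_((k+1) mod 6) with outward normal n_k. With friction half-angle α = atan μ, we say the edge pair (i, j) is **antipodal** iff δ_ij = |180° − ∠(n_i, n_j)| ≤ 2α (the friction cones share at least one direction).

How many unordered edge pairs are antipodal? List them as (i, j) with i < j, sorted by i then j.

count = 2; pairs: (0,3), (1,4)

α = atan 0.2 = 11.31°;  2α = 22.62°
n_0 = (-0.9947, -0.1025)
n_1 = (-0.8228, -0.5683)
n_2 = (-0.0702, -0.9975)
n_3 = (+0.9847, -0.1740)
n_4 = (+0.7108, +0.7034)
n_5 = (-0.3857, +0.9226)
  (0,1): δ = 151.25°  ·
  (0,2): δ = 99.91°  ·
  (0,3): δ = 15.91°  ✓
  (0,4): δ = 38.81°  ·
  (0,5): δ = 106.80°  ·
  (1,2): δ = 128.66°  ·
  (1,3): δ = 44.65°  ·
  (1,4): δ = 10.06°  ✓
  (1,5): δ = 78.05°  ·
  (2,3): δ = 95.99°  ·
  (2,4): δ = 41.27°  ·
  (2,5): δ = 26.71°  ·
  (3,4): δ = 125.28°  ·
  (3,5): δ = 57.29°  ·
  (4,5): δ = 112.01°  ·
antipodal pairs: 2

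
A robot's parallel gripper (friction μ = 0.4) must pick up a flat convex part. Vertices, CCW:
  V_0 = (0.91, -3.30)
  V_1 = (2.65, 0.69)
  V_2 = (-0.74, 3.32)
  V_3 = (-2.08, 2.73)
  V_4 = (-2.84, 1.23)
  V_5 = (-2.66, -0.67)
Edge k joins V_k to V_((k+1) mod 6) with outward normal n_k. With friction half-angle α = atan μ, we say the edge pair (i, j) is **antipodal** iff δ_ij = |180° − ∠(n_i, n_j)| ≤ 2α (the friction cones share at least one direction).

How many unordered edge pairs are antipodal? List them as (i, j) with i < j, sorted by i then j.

α = atan 0.4 = 21.80°;  2α = 43.60°
n_0 = (+0.9166, -0.3997)
n_1 = (+0.6130, +0.7901)
n_2 = (-0.4030, +0.9152)
n_3 = (-0.8920, +0.4520)
n_4 = (-0.9955, -0.0943)
n_5 = (-0.5931, -0.8051)
  (0,1): δ = 104.24°  ·
  (0,2): δ = 42.67°  ✓
  (0,3): δ = 3.31°  ✓
  (0,4): δ = 28.97°  ✓
  (0,5): δ = 77.18°  ·
  (1,2): δ = 118.43°  ·
  (1,3): δ = 79.07°  ·
  (1,4): δ = 46.78°  ·
  (1,5): δ = 1.43°  ✓
  (2,3): δ = 140.63°  ·
  (2,4): δ = 108.35°  ·
  (2,5): δ = 60.14°  ·
  (3,4): δ = 147.72°  ·
  (3,5): δ = 99.51°  ·
  (4,5): δ = 131.79°  ·
antipodal pairs: 4

count = 4; pairs: (0,2), (0,3), (0,4), (1,5)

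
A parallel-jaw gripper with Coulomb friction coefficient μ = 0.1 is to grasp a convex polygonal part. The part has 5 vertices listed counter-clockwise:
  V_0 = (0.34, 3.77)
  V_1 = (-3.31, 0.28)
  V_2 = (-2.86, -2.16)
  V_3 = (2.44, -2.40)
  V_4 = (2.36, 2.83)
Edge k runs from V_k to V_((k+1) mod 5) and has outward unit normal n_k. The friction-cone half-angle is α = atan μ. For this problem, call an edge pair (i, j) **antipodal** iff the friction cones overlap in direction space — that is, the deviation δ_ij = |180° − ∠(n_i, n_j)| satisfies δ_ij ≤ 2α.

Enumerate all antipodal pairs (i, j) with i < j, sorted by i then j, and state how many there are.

α = atan 0.1 = 5.71°;  2α = 11.42°
n_0 = (-0.6911, +0.7228)
n_1 = (-0.9834, -0.1814)
n_2 = (-0.0452, -0.9990)
n_3 = (+0.9999, +0.0153)
n_4 = (+0.4219, +0.9066)
  (0,1): δ = 123.27°  ·
  (0,2): δ = 46.31°  ·
  (0,3): δ = 47.16°  ·
  (0,4): δ = 111.33°  ·
  (1,2): δ = 103.04°  ·
  (1,3): δ = 9.57°  ✓
  (1,4): δ = 54.60°  ·
  (2,3): δ = 86.53°  ·
  (2,4): δ = 22.36°  ·
  (3,4): δ = 115.83°  ·
antipodal pairs: 1

count = 1; pairs: (1,3)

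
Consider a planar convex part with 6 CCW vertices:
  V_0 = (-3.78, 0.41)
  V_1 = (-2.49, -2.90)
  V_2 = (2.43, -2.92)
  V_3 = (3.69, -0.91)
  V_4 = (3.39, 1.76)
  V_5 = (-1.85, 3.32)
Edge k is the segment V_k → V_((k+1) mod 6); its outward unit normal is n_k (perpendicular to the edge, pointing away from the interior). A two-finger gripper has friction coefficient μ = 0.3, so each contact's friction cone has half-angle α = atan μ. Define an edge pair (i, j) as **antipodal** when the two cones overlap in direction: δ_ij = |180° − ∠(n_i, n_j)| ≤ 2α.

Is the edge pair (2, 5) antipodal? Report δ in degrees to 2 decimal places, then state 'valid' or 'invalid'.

δ = 1.47°, valid

α = atan 0.3 = 16.70°;  2α = 33.40°
edge 2: e_2 = (+1.26, +2.01);  n_2 = (+0.8473, -0.5311)
edge 5: e_5 = (-1.93, -2.91);  n_5 = (-0.8334, +0.5527)
∠(n_2, n_5) = 178.53°
δ = |180° − 178.53°| = 1.47°
1.47° ≤ 2α = 33.40°  →  valid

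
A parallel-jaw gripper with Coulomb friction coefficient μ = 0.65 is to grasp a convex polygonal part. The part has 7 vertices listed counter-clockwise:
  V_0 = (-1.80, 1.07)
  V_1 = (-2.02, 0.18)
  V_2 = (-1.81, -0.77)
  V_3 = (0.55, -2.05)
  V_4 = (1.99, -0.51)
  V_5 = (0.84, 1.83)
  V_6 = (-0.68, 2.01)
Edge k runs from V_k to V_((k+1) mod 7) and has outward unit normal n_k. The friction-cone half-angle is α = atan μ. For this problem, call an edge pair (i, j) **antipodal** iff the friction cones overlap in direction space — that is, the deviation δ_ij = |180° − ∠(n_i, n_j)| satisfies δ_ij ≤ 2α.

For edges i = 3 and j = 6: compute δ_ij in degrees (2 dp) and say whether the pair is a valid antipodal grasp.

δ = 6.92°, valid

α = atan 0.65 = 33.02°;  2α = 66.05°
edge 3: e_3 = (+1.44, +1.54);  n_3 = (+0.7304, -0.6830)
edge 6: e_6 = (-1.12, -0.94);  n_6 = (-0.6429, +0.7660)
∠(n_3, n_6) = 173.08°
δ = |180° − 173.08°| = 6.92°
6.92° ≤ 2α = 66.05°  →  valid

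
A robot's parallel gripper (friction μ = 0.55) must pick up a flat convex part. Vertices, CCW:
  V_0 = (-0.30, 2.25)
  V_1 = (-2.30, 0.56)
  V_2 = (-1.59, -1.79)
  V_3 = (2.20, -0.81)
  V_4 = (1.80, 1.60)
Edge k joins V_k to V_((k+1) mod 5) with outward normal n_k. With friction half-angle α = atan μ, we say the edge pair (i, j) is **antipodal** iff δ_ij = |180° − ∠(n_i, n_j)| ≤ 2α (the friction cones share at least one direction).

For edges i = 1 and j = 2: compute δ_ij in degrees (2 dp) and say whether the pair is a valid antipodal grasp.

α = atan 0.55 = 28.81°;  2α = 57.62°
edge 1: e_1 = (+0.71, -2.35);  n_1 = (-0.9573, -0.2892)
edge 2: e_2 = (+3.79, +0.98);  n_2 = (+0.2503, -0.9682)
∠(n_1, n_2) = 87.69°
δ = |180° − 87.69°| = 92.31°
92.31° > 2α = 57.62°  →  invalid

δ = 92.31°, invalid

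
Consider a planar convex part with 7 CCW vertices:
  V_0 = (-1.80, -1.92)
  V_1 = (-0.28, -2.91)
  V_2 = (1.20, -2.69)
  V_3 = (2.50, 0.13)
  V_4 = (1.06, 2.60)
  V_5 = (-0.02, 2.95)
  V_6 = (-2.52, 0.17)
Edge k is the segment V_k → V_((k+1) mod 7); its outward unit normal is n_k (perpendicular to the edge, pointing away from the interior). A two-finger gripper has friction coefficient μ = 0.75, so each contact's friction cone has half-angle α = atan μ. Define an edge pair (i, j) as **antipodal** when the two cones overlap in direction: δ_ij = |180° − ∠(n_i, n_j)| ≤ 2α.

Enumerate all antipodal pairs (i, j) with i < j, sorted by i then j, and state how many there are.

count = 10; pairs: (0,3), (0,4), (1,3), (1,4), (1,5), (2,5), (2,6), (3,5), (3,6), (4,6)

α = atan 0.75 = 36.87°;  2α = 73.74°
n_0 = (-0.5458, -0.8379)
n_1 = (+0.1470, -0.9891)
n_2 = (+0.9081, -0.4186)
n_3 = (+0.8639, +0.5037)
n_4 = (+0.3083, +0.9513)
n_5 = (-0.7436, +0.6687)
n_6 = (-0.9455, -0.3257)
  (0,1): δ = 138.47°  ·
  (0,2): δ = 81.67°  ·
  (0,3): δ = 26.68°  ✓
  (0,4): δ = 15.12°  ✓
  (0,5): δ = 81.11°  ·
  (0,6): δ = 142.09°  ·
  (1,2): δ = 123.20°  ·
  (1,3): δ = 68.21°  ✓
  (1,4): δ = 26.41°  ✓
  (1,5): δ = 39.58°  ✓
  (1,6): δ = 100.55°  ·
  (2,3): δ = 125.01°  ·
  (2,4): δ = 83.21°  ·
  (2,5): δ = 17.22°  ✓
  (2,6): δ = 43.76°  ✓
  (3,4): δ = 138.20°  ·
  (3,5): δ = 72.21°  ✓
  (3,6): δ = 11.23°  ✓
  (4,5): δ = 114.01°  ·
  (4,6): δ = 53.04°  ✓
  (5,6): δ = 119.03°  ·
antipodal pairs: 10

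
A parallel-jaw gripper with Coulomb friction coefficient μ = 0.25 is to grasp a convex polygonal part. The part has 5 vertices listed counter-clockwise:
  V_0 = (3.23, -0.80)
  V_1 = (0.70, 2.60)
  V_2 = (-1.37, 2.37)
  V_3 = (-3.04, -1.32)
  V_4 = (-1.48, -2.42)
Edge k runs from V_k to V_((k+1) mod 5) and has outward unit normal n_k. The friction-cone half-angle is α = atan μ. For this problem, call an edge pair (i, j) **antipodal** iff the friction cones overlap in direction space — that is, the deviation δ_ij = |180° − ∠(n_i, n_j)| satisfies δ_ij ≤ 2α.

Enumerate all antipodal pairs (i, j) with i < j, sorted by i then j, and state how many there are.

count = 2; pairs: (0,3), (1,4)

α = atan 0.25 = 14.04°;  2α = 28.07°
n_0 = (+0.8023, +0.5970)
n_1 = (-0.1104, +0.9939)
n_2 = (-0.9110, +0.4123)
n_3 = (-0.5763, -0.8173)
n_4 = (+0.3252, -0.9456)
  (0,1): δ = 120.31°  ·
  (0,2): δ = 61.00°  ·
  (0,3): δ = 18.16°  ✓
  (0,4): δ = 72.33°  ·
  (1,2): δ = 120.69°  ·
  (1,3): δ = 41.53°  ·
  (1,4): δ = 12.64°  ✓
  (2,3): δ = 100.84°  ·
  (2,4): δ = 46.67°  ·
  (3,4): δ = 125.83°  ·
antipodal pairs: 2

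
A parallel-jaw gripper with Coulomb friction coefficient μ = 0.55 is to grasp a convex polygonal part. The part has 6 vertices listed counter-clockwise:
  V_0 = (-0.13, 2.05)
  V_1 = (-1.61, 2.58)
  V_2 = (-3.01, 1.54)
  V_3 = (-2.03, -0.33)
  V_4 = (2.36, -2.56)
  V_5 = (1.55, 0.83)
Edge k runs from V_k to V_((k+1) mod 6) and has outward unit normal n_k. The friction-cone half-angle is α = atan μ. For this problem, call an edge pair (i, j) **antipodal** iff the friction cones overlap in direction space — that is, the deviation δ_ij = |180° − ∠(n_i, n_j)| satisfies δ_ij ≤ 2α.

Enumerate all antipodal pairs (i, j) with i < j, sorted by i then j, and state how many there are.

α = atan 0.55 = 28.81°;  2α = 57.62°
n_0 = (+0.3371, +0.9415)
n_1 = (-0.5963, +0.8027)
n_2 = (-0.8857, -0.4642)
n_3 = (-0.4529, -0.8916)
n_4 = (+0.9726, +0.2324)
n_5 = (+0.5876, +0.8092)
  (0,1): δ = 123.69°  ·
  (0,2): δ = 42.64°  ✓
  (0,3): δ = 7.23°  ✓
  (0,4): δ = 123.14°  ·
  (0,5): δ = 163.72°  ·
  (1,2): δ = 98.95°  ·
  (1,3): δ = 63.54°  ·
  (1,4): δ = 66.83°  ·
  (1,5): δ = 107.41°  ·
  (2,3): δ = 144.59°  ·
  (2,4): δ = 14.22°  ✓
  (2,5): δ = 26.36°  ✓
  (3,4): δ = 49.63°  ✓
  (3,5): δ = 9.06°  ✓
  (4,5): δ = 139.42°  ·
antipodal pairs: 6

count = 6; pairs: (0,2), (0,3), (2,4), (2,5), (3,4), (3,5)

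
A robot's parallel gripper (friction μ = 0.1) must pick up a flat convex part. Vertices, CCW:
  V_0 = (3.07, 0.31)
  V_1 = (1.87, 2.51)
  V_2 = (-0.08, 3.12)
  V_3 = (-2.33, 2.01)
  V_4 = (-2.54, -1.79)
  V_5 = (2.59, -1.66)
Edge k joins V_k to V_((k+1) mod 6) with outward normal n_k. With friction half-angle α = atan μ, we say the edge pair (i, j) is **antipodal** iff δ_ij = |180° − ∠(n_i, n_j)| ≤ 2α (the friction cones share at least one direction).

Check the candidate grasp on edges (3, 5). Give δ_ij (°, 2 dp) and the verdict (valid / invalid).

α = atan 0.1 = 5.71°;  2α = 11.42°
edge 3: e_3 = (-0.21, -3.80);  n_3 = (-0.9985, +0.0552)
edge 5: e_5 = (+0.48, +1.97);  n_5 = (+0.9716, -0.2367)
∠(n_3, n_5) = 169.47°
δ = |180° − 169.47°| = 10.53°
10.53° ≤ 2α = 11.42°  →  valid

δ = 10.53°, valid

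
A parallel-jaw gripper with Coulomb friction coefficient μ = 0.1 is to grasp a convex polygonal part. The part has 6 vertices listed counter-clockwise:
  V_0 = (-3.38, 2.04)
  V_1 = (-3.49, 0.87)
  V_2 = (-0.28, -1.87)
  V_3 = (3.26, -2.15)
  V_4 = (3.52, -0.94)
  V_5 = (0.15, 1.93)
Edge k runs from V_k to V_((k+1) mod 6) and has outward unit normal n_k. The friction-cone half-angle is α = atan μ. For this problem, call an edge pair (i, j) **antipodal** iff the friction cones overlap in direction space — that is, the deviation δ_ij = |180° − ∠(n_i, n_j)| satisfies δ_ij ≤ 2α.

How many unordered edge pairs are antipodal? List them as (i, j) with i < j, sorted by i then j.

count = 3; pairs: (0,3), (1,4), (2,5)

α = atan 0.1 = 5.71°;  2α = 11.42°
n_0 = (-0.9956, +0.0936)
n_1 = (-0.6492, -0.7606)
n_2 = (-0.0788, -0.9969)
n_3 = (+0.9777, -0.2101)
n_4 = (+0.6484, +0.7613)
n_5 = (+0.0311, +0.9995)
  (0,1): δ = 125.11°  ·
  (0,2): δ = 89.15°  ·
  (0,3): δ = 6.76°  ✓
  (0,4): δ = 54.95°  ·
  (0,5): δ = 93.59°  ·
  (1,2): δ = 144.04°  ·
  (1,3): δ = 61.64°  ·
  (1,4): δ = 0.06°  ✓
  (1,5): δ = 38.70°  ·
  (2,3): δ = 97.60°  ·
  (2,4): δ = 35.90°  ·
  (2,5): δ = 2.74°  ✓
  (3,4): δ = 118.29°  ·
  (3,5): δ = 79.66°  ·
  (4,5): δ = 141.37°  ·
antipodal pairs: 3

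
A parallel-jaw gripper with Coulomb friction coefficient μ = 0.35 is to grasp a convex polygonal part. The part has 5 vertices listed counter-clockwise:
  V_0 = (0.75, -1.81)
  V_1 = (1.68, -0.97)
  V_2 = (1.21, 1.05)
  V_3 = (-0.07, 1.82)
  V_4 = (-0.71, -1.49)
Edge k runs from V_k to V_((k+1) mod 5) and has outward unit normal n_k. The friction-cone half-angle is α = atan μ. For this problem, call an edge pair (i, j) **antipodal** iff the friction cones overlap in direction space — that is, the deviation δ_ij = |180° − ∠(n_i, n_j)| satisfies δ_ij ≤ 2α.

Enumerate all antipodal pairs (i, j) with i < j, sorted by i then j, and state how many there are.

α = atan 0.35 = 19.29°;  2α = 38.58°
n_0 = (+0.6703, -0.7421)
n_1 = (+0.9740, +0.2266)
n_2 = (+0.5155, +0.8569)
n_3 = (-0.9818, +0.1898)
n_4 = (-0.2141, -0.9768)
  (0,1): δ = 118.99°  ·
  (0,2): δ = 73.12°  ·
  (0,3): δ = 36.97°  ✓
  (0,4): δ = 125.55°  ·
  (1,2): δ = 134.13°  ·
  (1,3): δ = 24.04°  ✓
  (1,4): δ = 64.54°  ·
  (2,3): δ = 69.91°  ·
  (2,4): δ = 18.67°  ✓
  (3,4): δ = 91.42°  ·
antipodal pairs: 3

count = 3; pairs: (0,3), (1,3), (2,4)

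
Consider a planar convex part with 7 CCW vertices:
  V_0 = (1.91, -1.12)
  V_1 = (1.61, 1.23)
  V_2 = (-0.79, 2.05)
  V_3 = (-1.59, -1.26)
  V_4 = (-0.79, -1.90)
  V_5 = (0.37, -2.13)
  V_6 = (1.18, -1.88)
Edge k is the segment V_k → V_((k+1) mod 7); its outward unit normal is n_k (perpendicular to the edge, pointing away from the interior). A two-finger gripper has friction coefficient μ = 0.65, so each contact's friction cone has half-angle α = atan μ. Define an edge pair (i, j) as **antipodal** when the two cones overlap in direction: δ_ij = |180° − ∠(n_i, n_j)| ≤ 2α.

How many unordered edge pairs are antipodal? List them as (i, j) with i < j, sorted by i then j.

α = atan 0.65 = 33.02°;  2α = 66.05°
n_0 = (+0.9919, +0.1266)
n_1 = (+0.3233, +0.9463)
n_2 = (-0.9720, +0.2349)
n_3 = (-0.6247, -0.7809)
n_4 = (-0.1945, -0.9809)
n_5 = (+0.2949, -0.9555)
n_6 = (+0.7212, -0.6927)
  (0,1): δ = 116.14°  ·
  (0,2): δ = 20.86°  ✓
  (0,3): δ = 44.07°  ✓
  (0,4): δ = 71.51°  ·
  (0,5): δ = 99.88°  ·
  (0,6): δ = 128.88°  ·
  (1,2): δ = 84.72°  ·
  (1,3): δ = 19.80°  ✓
  (1,4): δ = 7.65°  ✓
  (1,5): δ = 36.02°  ✓
  (1,6): δ = 65.02°  ✓
  (2,3): δ = 115.07°  ·
  (2,4): δ = 87.63°  ·
  (2,5): δ = 59.26°  ✓
  (2,6): δ = 30.26°  ✓
  (3,4): δ = 152.56°  ·
  (3,5): δ = 124.19°  ·
  (3,6): δ = 95.19°  ·
  (4,5): δ = 151.63°  ·
  (4,6): δ = 122.63°  ·
  (5,6): δ = 151.00°  ·
antipodal pairs: 8

count = 8; pairs: (0,2), (0,3), (1,3), (1,4), (1,5), (1,6), (2,5), (2,6)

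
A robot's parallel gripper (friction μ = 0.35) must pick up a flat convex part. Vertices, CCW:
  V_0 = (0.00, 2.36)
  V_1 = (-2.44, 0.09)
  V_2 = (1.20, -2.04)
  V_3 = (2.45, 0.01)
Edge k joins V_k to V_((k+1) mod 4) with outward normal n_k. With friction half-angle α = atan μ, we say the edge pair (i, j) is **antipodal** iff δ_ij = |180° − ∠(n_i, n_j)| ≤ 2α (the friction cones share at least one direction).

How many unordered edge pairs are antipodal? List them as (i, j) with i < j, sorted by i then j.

α = atan 0.35 = 19.29°;  2α = 38.58°
n_0 = (-0.6811, +0.7322)
n_1 = (-0.5050, -0.8631)
n_2 = (+0.8538, -0.5206)
n_3 = (+0.6922, +0.7217)
  (0,1): δ = 73.27°  ·
  (0,2): δ = 15.69°  ✓
  (0,3): δ = 93.26°  ·
  (1,2): δ = 91.04°  ·
  (1,3): δ = 13.47°  ✓
  (2,3): δ = 102.43°  ·
antipodal pairs: 2

count = 2; pairs: (0,2), (1,3)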